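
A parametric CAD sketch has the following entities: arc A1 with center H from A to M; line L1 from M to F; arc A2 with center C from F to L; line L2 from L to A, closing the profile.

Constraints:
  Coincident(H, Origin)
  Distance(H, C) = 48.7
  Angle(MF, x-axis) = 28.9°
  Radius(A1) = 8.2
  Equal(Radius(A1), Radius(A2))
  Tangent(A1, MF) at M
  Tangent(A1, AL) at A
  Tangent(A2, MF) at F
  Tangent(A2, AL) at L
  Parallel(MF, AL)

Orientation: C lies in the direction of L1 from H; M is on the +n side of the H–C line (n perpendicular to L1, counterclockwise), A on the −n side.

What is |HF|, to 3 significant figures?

49.4

The slot axis is L1's direction at 28.9°, so u = (cos 28.9°, sin 28.9°) = (0.875, 0.483) and n = (−sin 28.9°, cos 28.9°) = (-0.483, 0.875). H is at the origin and C lies 48.7 along u from H, so C = 48.7·u = (42.6, 23.5). Tangency of A1 to both parallel lines with radius 8.2 puts M and A at H ± 8.2·n: M = (-3.96, 7.18), A = (3.96, -7.18). Equal radii place F and L the same way about C: F = C + 8.2·n = (38.7, 30.7), L = C − 8.2·n = (46.6, 16.4). Then |HF| = |F − H| = 49.4.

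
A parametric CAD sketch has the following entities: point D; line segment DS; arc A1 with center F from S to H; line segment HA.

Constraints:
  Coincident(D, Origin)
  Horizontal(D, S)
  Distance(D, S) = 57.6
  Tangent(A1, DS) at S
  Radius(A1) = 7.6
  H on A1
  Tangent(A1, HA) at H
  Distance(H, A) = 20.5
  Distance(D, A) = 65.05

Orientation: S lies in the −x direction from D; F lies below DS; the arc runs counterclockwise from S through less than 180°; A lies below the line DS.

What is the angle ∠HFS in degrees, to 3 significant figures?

109°

D is at the origin; D and S share the same y with |DS| = 57.6 and S on the −x side, so S = (-57.6, 0.00). The tangent condition forces FS to be normal to DS, so F = S + (0, -7.6) = (-57.6, -7.60). Since FH ⟂ HA (tangency), |FA| = √(7.6² + 20.5²) = 21.9 regardless of where H sits on A1. So A lies on both circle(D, 65.05) and circle(F, 21.9); the below-DS intersection is A = (-58.0, -29.5). H is the foot of the tangent from A: H = (-64.8, -10.1).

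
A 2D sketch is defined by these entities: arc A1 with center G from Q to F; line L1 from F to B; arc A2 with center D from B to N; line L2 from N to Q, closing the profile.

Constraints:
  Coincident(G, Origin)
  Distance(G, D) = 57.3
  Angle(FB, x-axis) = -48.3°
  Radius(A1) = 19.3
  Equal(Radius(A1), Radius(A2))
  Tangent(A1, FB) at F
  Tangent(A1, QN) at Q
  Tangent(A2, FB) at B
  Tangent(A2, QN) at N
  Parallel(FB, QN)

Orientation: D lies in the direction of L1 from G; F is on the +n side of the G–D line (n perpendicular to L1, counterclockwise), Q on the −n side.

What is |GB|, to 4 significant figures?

60.46

The slot axis is L1's direction at -48.3°, so u = (cos -48.3°, sin -48.3°) = (0.6652, -0.7466) and n = (−sin -48.3°, cos -48.3°) = (0.7466, 0.6652). G is at the origin and D lies 57.3 along u from G, so D = 57.3·u = (38.12, -42.78). Tangency of A1 to both parallel lines with radius 19.3 puts F and Q at G ± 19.3·n: F = (14.41, 12.84), Q = (-14.41, -12.84). Equal radii place B and N the same way about D: B = D + 19.3·n = (52.53, -29.94), N = D − 19.3·n = (23.71, -55.62). Then |GB| = |B − G| = 60.46.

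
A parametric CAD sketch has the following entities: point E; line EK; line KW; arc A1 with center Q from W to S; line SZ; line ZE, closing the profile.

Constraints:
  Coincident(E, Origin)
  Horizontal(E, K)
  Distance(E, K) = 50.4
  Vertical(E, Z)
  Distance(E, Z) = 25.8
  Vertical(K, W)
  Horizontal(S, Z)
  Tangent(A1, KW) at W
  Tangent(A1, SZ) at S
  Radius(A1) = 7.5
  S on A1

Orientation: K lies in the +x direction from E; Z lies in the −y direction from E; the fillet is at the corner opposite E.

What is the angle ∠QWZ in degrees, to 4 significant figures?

8.464°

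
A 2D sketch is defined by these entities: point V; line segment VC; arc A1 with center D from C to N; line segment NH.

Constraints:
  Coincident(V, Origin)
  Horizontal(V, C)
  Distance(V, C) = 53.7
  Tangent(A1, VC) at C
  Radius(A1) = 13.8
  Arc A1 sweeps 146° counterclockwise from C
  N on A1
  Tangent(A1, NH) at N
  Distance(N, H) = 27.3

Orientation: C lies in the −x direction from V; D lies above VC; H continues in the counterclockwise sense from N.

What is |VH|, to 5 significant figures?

79.680

On A1, C sits at bearing -90° from D; a 146° counterclockwise sweep puts N at bearing 56°, so N = D + 13.8·(cos 56°, sin 56°) = (-45.983, 25.241). Tangency of A1 to NH means the radius DN is perpendicular to NH, so NH runs along (−sin 56°, cos 56°); with |NH| = 27.3, H = (-68.616, 40.507). Then |VH| = |H − V| = 79.680.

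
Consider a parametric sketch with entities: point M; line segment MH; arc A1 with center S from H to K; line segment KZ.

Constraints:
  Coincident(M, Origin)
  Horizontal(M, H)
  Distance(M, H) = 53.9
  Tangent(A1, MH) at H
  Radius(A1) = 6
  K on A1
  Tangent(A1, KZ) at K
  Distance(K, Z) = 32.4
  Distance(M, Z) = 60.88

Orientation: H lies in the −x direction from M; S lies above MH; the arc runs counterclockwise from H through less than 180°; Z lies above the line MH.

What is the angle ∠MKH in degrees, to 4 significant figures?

128.5°

M is at the origin; M and H share the same y with |MH| = 53.9 and H on the −x side, so H = (-53.90, 0.000). Tangency of A1 to MH means the radius SH is perpendicular to MH, so S = H + (0, 6) = (-53.90, 6.000). Since SK ⟂ KZ (tangency), |SZ| = √(6.0² + 32.4²) = 32.95 regardless of where K sits on A1. So Z lies on both circle(M, 60.88) and circle(S, 32.95); the above-MH intersection is Z = (-47.33, 38.29). K is the foot of the tangent from Z: K = (-47.90, 5.895).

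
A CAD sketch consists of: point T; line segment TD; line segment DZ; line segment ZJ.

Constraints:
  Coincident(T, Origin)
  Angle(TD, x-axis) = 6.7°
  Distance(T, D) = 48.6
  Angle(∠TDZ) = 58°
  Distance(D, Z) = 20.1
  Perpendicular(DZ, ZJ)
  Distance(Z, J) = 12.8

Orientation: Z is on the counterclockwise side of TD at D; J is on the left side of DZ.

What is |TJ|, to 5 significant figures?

28.972

∠TDZ = 58.0°, so DZ runs at 6.7° + (180° − 58.0°) = 128.70° from the x-axis; with |DZ| = 20.1, Z = D + 20.1·(cos 128.70°, sin 128.70°) = (35.701, 21.357). The perpendicularity gives ZJ at right angles to DZ; with |ZJ| = 12.8 on the left of DZ, J = Z + 12.8·(-0.78043, -0.62524) = (25.711, 13.354). Then |TJ| = |J − T| = 28.972.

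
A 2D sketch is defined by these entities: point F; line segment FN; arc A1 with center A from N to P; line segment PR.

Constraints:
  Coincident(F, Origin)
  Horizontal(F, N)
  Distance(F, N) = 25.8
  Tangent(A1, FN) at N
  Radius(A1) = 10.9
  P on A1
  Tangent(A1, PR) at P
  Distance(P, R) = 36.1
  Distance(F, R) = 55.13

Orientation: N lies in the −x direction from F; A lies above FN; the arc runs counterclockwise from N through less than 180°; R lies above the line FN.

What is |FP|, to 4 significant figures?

20.87

Checks: |AN| = 10.90 ✓; |AP| = 10.90 ✓; ∠(AP, PR) = 90.00° ✓; |PR| = 36.10 ✓; |FR| = 55.13 ✓.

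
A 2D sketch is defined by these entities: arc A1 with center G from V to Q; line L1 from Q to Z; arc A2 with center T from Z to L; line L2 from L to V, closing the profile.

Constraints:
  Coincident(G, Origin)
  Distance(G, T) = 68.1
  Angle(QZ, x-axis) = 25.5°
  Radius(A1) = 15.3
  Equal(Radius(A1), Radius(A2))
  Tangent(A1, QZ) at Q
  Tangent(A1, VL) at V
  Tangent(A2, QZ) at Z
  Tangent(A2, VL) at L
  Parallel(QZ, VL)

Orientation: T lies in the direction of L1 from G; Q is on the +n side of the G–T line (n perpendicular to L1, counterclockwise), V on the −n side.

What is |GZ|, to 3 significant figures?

69.8

The slot axis is L1's direction at 25.5°, so u = (cos 25.5°, sin 25.5°) = (0.903, 0.431) and n = (−sin 25.5°, cos 25.5°) = (-0.431, 0.903). G is at the origin and T lies 68.1 along u from G, so T = 68.1·u = (61.5, 29.3). Tangency of A1 to both parallel lines with radius 15.3 puts Q and V at G ± 15.3·n: Q = (-6.59, 13.8), V = (6.59, -13.8). Equal radii place Z and L the same way about T: Z = T + 15.3·n = (54.9, 43.1), L = T − 15.3·n = (68.1, 15.5). Then |GZ| = |Z − G| = 69.8.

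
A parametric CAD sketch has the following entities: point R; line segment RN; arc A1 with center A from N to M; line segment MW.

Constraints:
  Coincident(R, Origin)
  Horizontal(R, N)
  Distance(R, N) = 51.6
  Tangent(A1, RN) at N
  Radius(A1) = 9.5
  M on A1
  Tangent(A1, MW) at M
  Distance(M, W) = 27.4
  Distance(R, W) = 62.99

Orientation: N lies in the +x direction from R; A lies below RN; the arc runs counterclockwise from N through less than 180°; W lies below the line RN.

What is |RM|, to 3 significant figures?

44.1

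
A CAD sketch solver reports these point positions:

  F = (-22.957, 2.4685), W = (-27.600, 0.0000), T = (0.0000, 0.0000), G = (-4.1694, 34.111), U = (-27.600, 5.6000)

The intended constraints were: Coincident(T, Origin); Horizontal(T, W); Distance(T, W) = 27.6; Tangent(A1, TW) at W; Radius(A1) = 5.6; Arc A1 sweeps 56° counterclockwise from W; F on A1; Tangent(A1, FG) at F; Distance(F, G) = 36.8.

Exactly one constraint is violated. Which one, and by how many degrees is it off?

Tangent(A1, FG) at F — off by 3.30°.

T = (0.00, 0.00) ✓; T.y = 0.00, W.y = 0.00 ✓; |TW| = 27.60 ✓; ∠(UW, WT) = 90.00° ✓; |UW| = 5.600 ✓; bearing(U→F) − bearing(U→W) = 56.00° ✓; |UF| = 5.600 ✓; ∠(UF, FG) = 86.70° ✗; |FG| = 36.80 ✓.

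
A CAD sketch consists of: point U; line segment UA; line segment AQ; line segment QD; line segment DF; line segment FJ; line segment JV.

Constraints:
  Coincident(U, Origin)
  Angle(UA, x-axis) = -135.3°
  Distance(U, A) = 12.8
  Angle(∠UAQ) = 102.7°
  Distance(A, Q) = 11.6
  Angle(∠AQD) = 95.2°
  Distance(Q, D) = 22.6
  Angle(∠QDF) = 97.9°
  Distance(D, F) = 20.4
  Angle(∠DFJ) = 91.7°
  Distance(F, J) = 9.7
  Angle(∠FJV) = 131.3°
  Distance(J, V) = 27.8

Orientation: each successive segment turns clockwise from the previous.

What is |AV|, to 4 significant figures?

8.640

U is at the origin; UA runs at -135.3° with length 12.8, so A = (-9.098, -9.003). ∠UAQ = 102.7° gives AQ at 147.4° from the x-axis; with |AQ| = 11.6, Q = (-18.87, -2.754). ∠AQD = 95.2° gives QD at 62.60° from the x-axis; with |QD| = 22.6, D = (-8.470, 17.31). ∠QDF = 97.9° gives DF at -19.50° from the x-axis; with |DF| = 20.4, F = (10.76, 10.50). ∠DFJ = 91.7° gives FJ at -107.8° from the x-axis; with |FJ| = 9.7, J = (7.794, 1.266). ∠FJV = 131.3° gives JV at -156.5° from the x-axis; with |JV| = 27.8, V = (-17.70, -9.820). Then |AV| = |V − A| = 8.640.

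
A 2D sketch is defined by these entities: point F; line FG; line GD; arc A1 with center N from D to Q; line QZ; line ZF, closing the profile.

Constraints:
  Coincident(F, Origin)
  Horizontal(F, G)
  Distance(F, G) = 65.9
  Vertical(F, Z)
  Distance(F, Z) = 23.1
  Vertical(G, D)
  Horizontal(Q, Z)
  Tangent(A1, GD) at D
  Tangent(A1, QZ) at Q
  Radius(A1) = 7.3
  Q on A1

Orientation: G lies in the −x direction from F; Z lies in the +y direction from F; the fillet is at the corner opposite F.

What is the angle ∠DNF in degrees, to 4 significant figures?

164.9°

The virtual corner opposite F is at (-65.90, 23.10). The tangent condition forces ND to be normal to GD and the tangent condition forces NQ to be normal to QZ, with radius 7.3, so the center N sits 7.3 in from both sides at N = (-58.60, 15.80). That places the tangent points at D = (-65.90, 15.80) on GD and Q = (-58.60, 23.10) on QZ. Then cos ∠DNF = ND·NF / (|ND||NF|), giving 164.9°.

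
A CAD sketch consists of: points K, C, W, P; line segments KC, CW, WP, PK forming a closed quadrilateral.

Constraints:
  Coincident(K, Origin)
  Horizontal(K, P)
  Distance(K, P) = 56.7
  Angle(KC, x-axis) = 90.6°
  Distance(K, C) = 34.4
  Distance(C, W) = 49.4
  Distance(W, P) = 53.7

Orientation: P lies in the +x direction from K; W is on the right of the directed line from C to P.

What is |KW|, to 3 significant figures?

15.5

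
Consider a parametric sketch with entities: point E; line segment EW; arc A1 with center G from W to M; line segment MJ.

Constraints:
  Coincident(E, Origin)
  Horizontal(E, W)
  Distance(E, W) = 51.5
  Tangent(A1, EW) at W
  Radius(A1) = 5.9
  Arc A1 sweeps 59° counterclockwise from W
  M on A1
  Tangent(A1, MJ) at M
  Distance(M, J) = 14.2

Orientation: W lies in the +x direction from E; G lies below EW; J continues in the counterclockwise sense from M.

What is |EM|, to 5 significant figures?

46.531

E is at the origin; EW is horizontal with |EW| = 51.5 and W on the +x side, so W = (51.500, 0.0000). Since A1 is tangent to EW there, GW ⟂ EW, so G = W + (0, -5.9) = (51.500, -5.9000). On A1, W sits at bearing 90° from G; a 59° counterclockwise sweep puts M at bearing 149°, so M = G + 5.9·(cos 149°, sin 149°) = (46.443, -2.8613). Then |EM| = |M − E| = 46.531.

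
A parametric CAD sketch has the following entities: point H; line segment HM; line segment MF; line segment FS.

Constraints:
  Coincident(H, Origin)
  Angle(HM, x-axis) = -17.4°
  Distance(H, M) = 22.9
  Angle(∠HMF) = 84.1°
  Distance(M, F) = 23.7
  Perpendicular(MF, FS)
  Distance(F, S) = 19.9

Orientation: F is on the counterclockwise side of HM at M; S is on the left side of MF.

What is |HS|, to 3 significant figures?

21.5

H is at the origin; HM runs at -17.4° with length 22.9, so M = 22.9·(cos -17.4°, sin -17.4°) = (21.9, -6.85). ∠HMF = 84.1°, so MF runs at -17.4° + (180° − 84.1°) = 78.5° from the x-axis; with |MF| = 23.7, F = M + 23.7·(cos 78.5°, sin 78.5°) = (26.6, 16.4). The perpendicularity gives FS at right angles to MF; with |FS| = 19.9 on the left of MF, S = F + 19.9·(-0.980, 0.199) = (7.08, 20.3). Then |HS| = |S − H| = 21.5.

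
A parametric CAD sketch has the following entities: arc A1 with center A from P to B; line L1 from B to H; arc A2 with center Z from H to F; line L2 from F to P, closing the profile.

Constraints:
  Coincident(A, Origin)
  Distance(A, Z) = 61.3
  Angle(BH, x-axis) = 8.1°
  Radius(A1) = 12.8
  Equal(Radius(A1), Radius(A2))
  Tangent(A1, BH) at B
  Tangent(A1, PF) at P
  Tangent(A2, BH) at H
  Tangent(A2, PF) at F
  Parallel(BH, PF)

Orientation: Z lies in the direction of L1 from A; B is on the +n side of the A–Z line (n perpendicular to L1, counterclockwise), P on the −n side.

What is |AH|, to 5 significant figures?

62.622

The slot axis is L1's direction at 8.1°, so u = (cos 8.1°, sin 8.1°) = (0.99002, 0.14090) and n = (−sin 8.1°, cos 8.1°) = (-0.14090, 0.99002). A is at the origin and Z lies 61.3 along u from A, so Z = 61.3·u = (60.688, 8.6372). Tangency of A1 to both parallel lines with radius 12.8 puts B and P at A ± 12.8·n: B = (-1.8035, 12.672), P = (1.8035, -12.672). Equal radii place H and F the same way about Z: H = Z + 12.8·n = (58.885, 21.310), F = Z − 12.8·n = (62.492, -4.0351). Then |AH| = |H − A| = 62.622.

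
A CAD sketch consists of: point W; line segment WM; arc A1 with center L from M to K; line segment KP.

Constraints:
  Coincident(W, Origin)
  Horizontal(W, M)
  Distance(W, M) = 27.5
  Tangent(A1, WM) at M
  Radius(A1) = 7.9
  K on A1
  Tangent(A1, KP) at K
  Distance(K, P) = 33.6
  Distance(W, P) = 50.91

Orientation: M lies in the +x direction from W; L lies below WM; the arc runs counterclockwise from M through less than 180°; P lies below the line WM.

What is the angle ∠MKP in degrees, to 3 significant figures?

128°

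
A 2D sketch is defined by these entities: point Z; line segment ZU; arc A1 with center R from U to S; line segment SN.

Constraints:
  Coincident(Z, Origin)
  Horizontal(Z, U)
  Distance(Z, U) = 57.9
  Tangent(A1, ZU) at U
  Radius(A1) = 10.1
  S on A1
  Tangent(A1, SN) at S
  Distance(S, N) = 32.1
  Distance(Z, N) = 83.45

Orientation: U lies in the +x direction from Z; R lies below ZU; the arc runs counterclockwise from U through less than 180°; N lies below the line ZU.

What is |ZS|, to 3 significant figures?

53.5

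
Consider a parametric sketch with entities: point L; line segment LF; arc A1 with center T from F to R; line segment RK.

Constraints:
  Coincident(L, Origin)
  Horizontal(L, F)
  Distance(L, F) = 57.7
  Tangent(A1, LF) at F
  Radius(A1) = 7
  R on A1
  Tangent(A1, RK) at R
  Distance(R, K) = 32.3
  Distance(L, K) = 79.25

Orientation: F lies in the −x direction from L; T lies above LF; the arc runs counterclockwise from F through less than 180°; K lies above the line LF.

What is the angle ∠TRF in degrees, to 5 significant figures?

28.291°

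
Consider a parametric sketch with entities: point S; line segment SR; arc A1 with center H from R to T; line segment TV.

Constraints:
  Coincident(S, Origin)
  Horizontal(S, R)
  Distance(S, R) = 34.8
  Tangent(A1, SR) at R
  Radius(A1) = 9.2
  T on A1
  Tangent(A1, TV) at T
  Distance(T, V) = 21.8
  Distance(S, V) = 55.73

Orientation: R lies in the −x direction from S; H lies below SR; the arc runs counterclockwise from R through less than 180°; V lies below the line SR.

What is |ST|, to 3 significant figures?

44.5

Checks: ∠(HR, RS) = 90.00° ✓; |HT| = 9.200 ✓; ∠(HT, TV) = 90.00° ✓; |TV| = 21.80 ✓; |SV| = 55.73 ✓.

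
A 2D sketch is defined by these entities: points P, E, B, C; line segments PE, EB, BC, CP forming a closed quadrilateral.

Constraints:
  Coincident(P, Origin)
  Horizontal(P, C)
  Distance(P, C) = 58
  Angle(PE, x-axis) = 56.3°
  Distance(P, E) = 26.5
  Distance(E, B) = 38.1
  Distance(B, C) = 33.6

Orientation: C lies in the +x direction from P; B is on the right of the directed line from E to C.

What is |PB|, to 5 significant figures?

30.712

Checks: |EB| = 38.10 ✓; |BC| = 33.60 ✓.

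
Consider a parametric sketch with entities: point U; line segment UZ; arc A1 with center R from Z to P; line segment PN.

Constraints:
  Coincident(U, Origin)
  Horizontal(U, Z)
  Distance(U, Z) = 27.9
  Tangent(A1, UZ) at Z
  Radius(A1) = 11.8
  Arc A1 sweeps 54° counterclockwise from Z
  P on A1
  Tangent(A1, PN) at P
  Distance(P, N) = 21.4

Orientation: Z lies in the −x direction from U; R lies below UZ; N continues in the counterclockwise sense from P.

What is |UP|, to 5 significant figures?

37.761

U is at the origin; UZ is horizontal with |UZ| = 27.9 and Z on the −x side, so Z = (-27.900, 0.0000). The tangent condition forces RZ to be normal to UZ, so R = Z + (0, -11.8) = (-27.900, -11.800). On A1, Z sits at bearing 90° from R; a 54° counterclockwise sweep puts P at bearing 144°, so P = R + 11.8·(cos 144°, sin 144°) = (-37.446, -4.8641). Then |UP| = |P − U| = 37.761.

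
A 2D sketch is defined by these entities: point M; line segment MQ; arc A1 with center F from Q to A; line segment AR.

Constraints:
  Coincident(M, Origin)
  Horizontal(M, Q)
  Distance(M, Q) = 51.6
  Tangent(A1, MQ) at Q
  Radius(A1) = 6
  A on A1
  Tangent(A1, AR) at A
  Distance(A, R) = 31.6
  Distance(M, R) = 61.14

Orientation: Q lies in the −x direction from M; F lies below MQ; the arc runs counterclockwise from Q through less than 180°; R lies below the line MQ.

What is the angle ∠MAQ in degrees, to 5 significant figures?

45.917°

M is at the origin; MQ is horizontal with |MQ| = 51.6 and Q on the −x side, so Q = (-51.600, 0.0000). Since A1 is tangent to MQ there, FQ ⟂ MQ, so F = Q + (0, -6) = (-51.600, -6.0000). Since FA ⟂ AR (tangency), |FR| = √(6.0² + 31.6²) = 32.165 regardless of where A sits on A1. So R lies on both circle(M, 61.14) and circle(F, 32.165); the below-MQ intersection is R = (-47.933, -37.955). A is the foot of the tangent from R: A = (-57.329, -7.7841).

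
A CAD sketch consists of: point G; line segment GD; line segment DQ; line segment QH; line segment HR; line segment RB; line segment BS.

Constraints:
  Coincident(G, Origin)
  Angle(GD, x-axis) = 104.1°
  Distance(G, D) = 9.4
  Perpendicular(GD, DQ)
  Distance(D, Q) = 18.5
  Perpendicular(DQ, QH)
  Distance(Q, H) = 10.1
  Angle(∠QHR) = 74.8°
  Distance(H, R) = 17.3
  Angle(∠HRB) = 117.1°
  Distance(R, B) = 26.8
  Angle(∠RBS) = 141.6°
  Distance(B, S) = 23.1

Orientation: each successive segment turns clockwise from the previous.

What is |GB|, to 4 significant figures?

30.29

∠QHR = 74.8° gives HR at 178.9° from the x-axis; with |HR| = 17.3, R = (0.8164, 4.160). ∠HRB = 117.1° gives RB at 116.0° from the x-axis; with |RB| = 26.8, B = (-10.93, 28.25). Then |GB| = |B − G| = 30.29.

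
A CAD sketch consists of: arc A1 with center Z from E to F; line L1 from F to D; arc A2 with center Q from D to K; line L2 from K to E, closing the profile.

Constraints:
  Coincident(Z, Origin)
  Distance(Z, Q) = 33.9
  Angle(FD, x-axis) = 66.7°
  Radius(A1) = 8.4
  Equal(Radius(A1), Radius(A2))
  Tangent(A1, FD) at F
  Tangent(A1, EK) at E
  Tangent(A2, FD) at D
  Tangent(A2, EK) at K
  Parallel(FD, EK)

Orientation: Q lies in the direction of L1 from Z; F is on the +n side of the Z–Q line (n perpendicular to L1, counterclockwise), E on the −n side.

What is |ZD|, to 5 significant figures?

34.925

The slot axis is L1's direction at 66.7°, so u = (cos 66.7°, sin 66.7°) = (0.39555, 0.91845) and n = (−sin 66.7°, cos 66.7°) = (-0.91845, 0.39555). Z is at the origin and Q lies 33.9 along u from Z, so Q = 33.9·u = (13.409, 31.135). Tangency of A1 to both parallel lines with radius 8.4 puts F and E at Z ± 8.4·n: F = (-7.7149, 3.3226), E = (7.7149, -3.3226). Equal radii place D and K the same way about Q: D = Q + 8.4·n = (5.6940, 34.458), K = Q − 8.4·n = (21.124, 27.813). Then |ZD| = |D − Z| = 34.925.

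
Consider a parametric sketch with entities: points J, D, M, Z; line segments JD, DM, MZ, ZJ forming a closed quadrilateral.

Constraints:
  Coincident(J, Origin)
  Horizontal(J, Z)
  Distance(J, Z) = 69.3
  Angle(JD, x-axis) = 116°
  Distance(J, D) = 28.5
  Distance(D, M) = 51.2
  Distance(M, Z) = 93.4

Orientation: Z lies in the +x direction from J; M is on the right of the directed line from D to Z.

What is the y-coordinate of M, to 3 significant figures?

-24.9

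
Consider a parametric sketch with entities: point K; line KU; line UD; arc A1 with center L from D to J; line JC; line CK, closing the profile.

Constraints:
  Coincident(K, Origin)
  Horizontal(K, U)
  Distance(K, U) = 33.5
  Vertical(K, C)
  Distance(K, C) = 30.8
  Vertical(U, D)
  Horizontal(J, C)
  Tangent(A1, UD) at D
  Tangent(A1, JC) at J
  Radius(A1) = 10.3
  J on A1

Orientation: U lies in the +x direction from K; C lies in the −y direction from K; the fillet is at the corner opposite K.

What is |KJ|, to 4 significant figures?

38.56

The virtual corner opposite K is at (33.50, -30.80). Tangency of A1 to UD means the radius LD is perpendicular to UD and A1 meets JC tangentially, so LJ is at right angles to JC, with radius 10.3, so the center L sits 10.3 in from both sides at L = (23.20, -20.50). That places the tangent points at D = (33.50, -20.50) on UD and J = (23.20, -30.80) on JC. Then |KJ| = |J − K| = 38.56.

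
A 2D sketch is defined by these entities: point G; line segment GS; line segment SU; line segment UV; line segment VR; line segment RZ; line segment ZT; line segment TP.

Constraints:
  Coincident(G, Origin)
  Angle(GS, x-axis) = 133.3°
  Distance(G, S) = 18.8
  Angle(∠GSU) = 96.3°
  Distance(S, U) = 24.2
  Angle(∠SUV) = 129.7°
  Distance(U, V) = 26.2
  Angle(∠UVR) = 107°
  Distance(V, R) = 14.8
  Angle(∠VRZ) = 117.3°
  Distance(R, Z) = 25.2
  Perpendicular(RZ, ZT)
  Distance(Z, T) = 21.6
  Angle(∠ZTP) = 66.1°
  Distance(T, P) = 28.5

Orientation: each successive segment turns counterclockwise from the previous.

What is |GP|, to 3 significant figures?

37.0

G is at the origin; GS runs at 133.3° with length 18.8, so S = (-12.9, 13.7). ∠GSU = 96.3° gives SU at -143° from the x-axis; with |SU| = 24.2, U = (-32.2, -0.882). ∠SUV = 129.7° gives UV at -92.7° from the x-axis; with |UV| = 26.2, V = (-33.5, -27.1). ∠UVR = 107.0° gives VR at -19.7° from the x-axis; with |VR| = 14.8, R = (-19.5, -32.0). ∠VRZ = 117.3° gives RZ at 43.0° from the x-axis; with |RZ| = 25.2, Z = (-1.09, -14.9). RZ is perpendicular to ZT, so ZT runs at 133°; with |ZT| = 21.6, T = (-15.8, 0.942). ∠ZTP = 66.1° gives TP at -113° from the x-axis; with |TP| = 28.5, P = (-27.0, -25.3). Then |GP| = |P − G| = 37.0.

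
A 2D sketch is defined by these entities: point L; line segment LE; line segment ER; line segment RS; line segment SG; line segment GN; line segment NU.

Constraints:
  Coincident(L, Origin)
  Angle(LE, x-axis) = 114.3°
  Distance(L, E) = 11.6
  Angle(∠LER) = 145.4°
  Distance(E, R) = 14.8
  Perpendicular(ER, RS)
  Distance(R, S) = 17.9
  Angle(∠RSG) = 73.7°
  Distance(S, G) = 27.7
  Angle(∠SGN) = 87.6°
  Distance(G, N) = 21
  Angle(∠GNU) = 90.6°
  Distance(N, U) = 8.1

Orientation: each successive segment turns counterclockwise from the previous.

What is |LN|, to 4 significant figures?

16.96

L is at the origin; LE runs at 114.3° with length 11.6, so E = (-4.774, 10.57). ∠LER = 145.4° gives ER at 148.9° from the x-axis; with |ER| = 14.8, R = (-17.45, 18.22). ER is perpendicular to RS, so RS runs at -121.1°; with |RS| = 17.9, S = (-26.69, 2.890). ∠RSG = 73.7° gives SG at -14.80° from the x-axis; with |SG| = 27.7, G = (0.08874, -4.186). ∠SGN = 87.6° gives GN at 77.60° from the x-axis; with |GN| = 21.0, N = (4.598, 16.32). Then |LN| = |N − L| = 16.96.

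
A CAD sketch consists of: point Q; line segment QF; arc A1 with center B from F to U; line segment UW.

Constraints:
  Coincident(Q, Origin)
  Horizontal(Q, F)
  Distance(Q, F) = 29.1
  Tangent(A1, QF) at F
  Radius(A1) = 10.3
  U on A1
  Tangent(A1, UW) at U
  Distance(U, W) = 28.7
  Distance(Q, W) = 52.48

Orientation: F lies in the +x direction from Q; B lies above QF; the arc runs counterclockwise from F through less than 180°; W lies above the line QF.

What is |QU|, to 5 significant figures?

41.097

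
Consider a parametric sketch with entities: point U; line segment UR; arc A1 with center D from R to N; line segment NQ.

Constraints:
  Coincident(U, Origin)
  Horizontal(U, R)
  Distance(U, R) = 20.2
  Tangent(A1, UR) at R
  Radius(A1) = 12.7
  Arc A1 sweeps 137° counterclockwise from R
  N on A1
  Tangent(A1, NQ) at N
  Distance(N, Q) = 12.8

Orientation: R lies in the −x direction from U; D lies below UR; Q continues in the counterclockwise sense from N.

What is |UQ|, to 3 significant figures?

36.4

U is at the origin; U and R share the same y with |UR| = 20.2 and R on the −x side, so R = (-20.2, 0.00). A1 meets UR tangentially, so DR is at right angles to UR, so D = R + (0, -12.7) = (-20.2, -12.7). On A1, R sits at bearing 90° from D; a 137° counterclockwise sweep puts N at bearing 227°, so N = D + 12.7·(cos 227°, sin 227°) = (-28.9, -22.0). A1 meets NQ tangentially, so DN is at right angles to NQ, so NQ runs along (−sin 227°, cos 227°); with |NQ| = 12.8, Q = (-19.5, -30.7). Then |UQ| = |Q − U| = 36.4.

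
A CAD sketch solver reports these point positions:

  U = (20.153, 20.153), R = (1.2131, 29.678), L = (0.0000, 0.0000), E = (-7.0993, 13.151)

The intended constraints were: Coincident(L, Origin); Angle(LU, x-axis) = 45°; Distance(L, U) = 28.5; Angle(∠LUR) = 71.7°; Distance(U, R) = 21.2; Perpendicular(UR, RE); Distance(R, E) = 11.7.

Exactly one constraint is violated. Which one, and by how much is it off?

Distance(R, E) = 11.7 — off by 6.80.

L = (0.00, 0.00) ✓; LU at 45.00° ✓; |LU| = 28.50 ✓; ∠LUR = 71.70° ✓; |UR| = 21.20 ✓; ∠(UR, RE) = 90.00° ✓; |RE| = 18.50 ✗.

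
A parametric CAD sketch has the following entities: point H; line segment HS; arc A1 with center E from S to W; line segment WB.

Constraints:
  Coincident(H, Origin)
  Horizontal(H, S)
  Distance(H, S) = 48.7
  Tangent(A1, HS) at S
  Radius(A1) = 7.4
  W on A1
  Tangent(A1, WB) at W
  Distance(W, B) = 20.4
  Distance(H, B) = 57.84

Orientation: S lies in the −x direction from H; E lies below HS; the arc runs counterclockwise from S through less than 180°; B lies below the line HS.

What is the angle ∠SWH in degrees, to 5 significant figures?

43.578°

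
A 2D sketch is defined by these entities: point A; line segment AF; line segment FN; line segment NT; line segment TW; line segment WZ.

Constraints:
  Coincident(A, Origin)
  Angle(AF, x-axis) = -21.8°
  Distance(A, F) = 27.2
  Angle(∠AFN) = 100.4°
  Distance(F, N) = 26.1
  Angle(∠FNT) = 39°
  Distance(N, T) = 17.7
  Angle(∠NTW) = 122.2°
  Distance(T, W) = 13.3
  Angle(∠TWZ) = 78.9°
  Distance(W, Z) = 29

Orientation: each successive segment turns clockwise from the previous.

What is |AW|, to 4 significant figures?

20.44

A is at the origin; AF runs at -21.8° with length 27.2, so F = (25.25, -10.10). ∠AFN = 100.4° gives FN at -101.4° from the x-axis; with |FN| = 26.1, N = (20.10, -35.69). ∠FNT = 39.0° gives NT at 117.6° from the x-axis; with |NT| = 17.7, T = (11.90, -20.00). ∠NTW = 122.2° gives TW at 59.80° from the x-axis; with |TW| = 13.3, W = (18.59, -8.506). Then |AW| = |W − A| = 20.44.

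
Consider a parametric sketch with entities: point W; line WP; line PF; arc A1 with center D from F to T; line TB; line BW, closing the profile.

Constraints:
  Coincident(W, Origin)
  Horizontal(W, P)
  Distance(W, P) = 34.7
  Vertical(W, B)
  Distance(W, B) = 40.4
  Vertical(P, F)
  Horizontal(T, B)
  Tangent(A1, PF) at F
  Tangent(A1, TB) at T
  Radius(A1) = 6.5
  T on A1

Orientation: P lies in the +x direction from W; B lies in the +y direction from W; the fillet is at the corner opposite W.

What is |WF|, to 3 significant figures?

48.5

W is at the origin; WP is horizontal with |WP| = 34.7 and P on the +x side, so P = (34.7, 0.00). W and B share the same x with |WB| = 40.4 and B on the +y side, so B = (0.00, 40.4). The virtual corner opposite W is at (34.7, 40.4). Tangency of A1 to PF means the radius DF is perpendicular to PF and A1 meets TB tangentially, so DT is at right angles to TB, with radius 6.5, so the center D sits 6.5 in from both sides at D = (28.2, 33.9). That places the tangent points at F = (34.7, 33.9) on PF and T = (28.2, 40.4) on TB. Then |WF| = |F − W| = 48.5.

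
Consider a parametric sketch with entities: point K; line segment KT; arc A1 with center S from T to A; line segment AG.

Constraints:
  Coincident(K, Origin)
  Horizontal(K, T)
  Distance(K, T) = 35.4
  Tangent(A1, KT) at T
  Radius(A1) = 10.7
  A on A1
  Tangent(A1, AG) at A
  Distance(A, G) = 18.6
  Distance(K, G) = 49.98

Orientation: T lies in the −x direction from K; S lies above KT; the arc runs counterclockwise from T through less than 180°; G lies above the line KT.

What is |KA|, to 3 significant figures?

32.0

K is at the origin; KT is horizontal with |KT| = 35.4 and T on the −x side, so T = (-35.4, 0.00). The tangent condition forces ST to be normal to KT, so S = T + (0, 10.7) = (-35.4, 10.7). Since SA ⟂ AG (tangency), |SG| = √(10.7² + 18.6²) = 21.5 regardless of where A sits on A1. So G lies on both circle(K, 49.98) and circle(S, 21.5); the above-KT intersection is G = (-38.4, 31.9). A is the foot of the tangent from G: A = (-27.0, 17.3).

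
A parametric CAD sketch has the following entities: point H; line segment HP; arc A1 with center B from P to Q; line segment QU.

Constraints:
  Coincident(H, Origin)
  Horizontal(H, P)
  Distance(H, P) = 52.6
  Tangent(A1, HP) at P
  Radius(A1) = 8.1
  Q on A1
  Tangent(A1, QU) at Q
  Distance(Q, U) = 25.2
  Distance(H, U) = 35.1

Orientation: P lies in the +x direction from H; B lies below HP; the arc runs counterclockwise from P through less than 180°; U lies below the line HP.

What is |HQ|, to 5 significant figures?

46.998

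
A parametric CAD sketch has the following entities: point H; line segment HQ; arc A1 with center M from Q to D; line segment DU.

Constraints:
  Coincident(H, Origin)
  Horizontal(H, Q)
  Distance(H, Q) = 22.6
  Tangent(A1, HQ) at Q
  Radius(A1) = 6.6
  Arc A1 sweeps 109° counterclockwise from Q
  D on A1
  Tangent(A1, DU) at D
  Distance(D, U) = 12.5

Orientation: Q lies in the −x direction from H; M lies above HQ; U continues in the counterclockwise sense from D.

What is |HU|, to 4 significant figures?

28.99

On A1, Q sits at bearing -90° from M; a 109° counterclockwise sweep puts D at bearing 19°, so D = M + 6.6·(cos 19°, sin 19°) = (-16.36, 8.749). Since A1 is tangent to DU there, MD ⟂ DU, so DU runs along (−sin 19°, cos 19°); with |DU| = 12.5, U = (-20.43, 20.57). Then |HU| = |U − H| = 28.99.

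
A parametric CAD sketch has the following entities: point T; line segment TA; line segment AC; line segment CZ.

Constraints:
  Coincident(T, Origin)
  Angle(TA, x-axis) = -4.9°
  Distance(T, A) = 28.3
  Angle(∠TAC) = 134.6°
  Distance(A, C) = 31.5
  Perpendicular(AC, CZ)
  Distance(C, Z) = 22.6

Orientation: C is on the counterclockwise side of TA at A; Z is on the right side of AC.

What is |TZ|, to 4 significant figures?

66.83

∠TAC = 134.6°, so AC runs at -4.9° + (180° − 134.6°) = 40.50° from the x-axis; with |AC| = 31.5, C = A + 31.5·(cos 40.50°, sin 40.50°) = (52.15, 18.04). AC is perpendicular to CZ; with |CZ| = 22.6 on the right of AC, Z = C + 22.6·(0.6494, -0.7604) = (66.83, 0.8551). Then |TZ| = |Z − T| = 66.83.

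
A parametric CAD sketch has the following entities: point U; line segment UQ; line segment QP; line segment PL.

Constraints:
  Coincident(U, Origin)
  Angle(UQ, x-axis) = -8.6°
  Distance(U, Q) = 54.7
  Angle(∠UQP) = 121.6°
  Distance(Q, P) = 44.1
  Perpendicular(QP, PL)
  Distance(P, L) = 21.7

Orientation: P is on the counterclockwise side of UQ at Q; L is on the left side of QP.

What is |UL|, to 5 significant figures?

76.901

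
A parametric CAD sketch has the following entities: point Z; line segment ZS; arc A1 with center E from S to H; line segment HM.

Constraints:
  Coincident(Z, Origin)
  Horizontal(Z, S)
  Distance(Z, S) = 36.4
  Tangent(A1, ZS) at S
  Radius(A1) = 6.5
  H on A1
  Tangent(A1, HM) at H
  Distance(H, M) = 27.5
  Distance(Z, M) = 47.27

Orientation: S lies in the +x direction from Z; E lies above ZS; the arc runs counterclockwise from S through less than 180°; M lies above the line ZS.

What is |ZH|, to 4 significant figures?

43.37

Z is at the origin; Z and S share the same y with |ZS| = 36.4 and S on the +x side, so S = (36.40, 0.000). A1 meets ZS tangentially, so ES is at right angles to ZS, so E = S + (0, 6.5) = (36.40, 6.500). Since EH ⟂ HM (tangency), |EM| = √(6.5² + 27.5²) = 28.26 regardless of where H sits on A1. So M lies on both circle(Z, 47.27) and circle(E, 28.26); the above-ZS intersection is M = (32.35, 34.47). H is the foot of the tangent from M: H = (42.45, 8.886).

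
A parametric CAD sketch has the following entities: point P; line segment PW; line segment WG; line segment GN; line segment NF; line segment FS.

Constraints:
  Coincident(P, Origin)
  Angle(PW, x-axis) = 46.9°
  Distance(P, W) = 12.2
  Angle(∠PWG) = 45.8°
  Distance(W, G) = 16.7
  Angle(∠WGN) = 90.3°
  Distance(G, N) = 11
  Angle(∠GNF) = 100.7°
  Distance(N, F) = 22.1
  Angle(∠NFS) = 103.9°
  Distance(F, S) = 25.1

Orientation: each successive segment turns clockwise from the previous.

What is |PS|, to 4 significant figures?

29.02

∠GNF = 100.7° gives NF at 103.7° from the x-axis; with |NF| = 22.1, F = (-7.096, 13.12). ∠NFS = 103.9° gives FS at 27.60° from the x-axis; with |FS| = 25.1, S = (15.15, 24.75). Then |PS| = |S − P| = 29.02.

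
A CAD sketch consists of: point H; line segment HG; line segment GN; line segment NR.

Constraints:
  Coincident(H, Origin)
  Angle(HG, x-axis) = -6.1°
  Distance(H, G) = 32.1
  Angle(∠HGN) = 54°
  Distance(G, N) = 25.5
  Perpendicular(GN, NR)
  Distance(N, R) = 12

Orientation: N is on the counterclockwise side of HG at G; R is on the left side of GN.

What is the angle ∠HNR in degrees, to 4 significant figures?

14.33°

H is at the origin; HG runs at -6.1° with length 32.1, so G = 32.1·(cos -6.1°, sin -6.1°) = (31.92, -3.411). ∠HGN = 54.0°, so GN runs at -6.1° + (180° − 54.0°) = 119.9° from the x-axis; with |GN| = 25.5, N = G + 25.5·(cos 119.9°, sin 119.9°) = (19.21, 18.69). The perpendicularity gives NR at right angles to GN; with |NR| = 12.0 on the left of GN, R = N + 12.0·(-0.8669, -0.4985) = (8.804, 12.71). Then cos ∠HNR = NH·NR / (|NH||NR|), giving 14.33°.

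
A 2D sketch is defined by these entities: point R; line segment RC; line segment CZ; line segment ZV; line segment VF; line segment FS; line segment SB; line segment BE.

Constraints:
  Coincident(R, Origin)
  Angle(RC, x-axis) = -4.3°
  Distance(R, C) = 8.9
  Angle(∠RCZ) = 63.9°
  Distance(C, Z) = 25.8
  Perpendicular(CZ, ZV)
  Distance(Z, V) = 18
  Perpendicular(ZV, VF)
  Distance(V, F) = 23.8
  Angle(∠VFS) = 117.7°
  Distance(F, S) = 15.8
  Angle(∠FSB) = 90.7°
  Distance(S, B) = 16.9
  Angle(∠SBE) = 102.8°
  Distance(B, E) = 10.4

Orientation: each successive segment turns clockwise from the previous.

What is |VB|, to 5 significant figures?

27.390

∠VFS = 117.7° gives FS at -2.7000° from the x-axis; with |FS| = 15.8, S = (8.1201, 5.9720). ∠FSB = 90.7° gives SB at -92.000° from the x-axis; with |SB| = 16.9, B = (7.5303, -10.918). Then |VB| = |B − V| = 27.390.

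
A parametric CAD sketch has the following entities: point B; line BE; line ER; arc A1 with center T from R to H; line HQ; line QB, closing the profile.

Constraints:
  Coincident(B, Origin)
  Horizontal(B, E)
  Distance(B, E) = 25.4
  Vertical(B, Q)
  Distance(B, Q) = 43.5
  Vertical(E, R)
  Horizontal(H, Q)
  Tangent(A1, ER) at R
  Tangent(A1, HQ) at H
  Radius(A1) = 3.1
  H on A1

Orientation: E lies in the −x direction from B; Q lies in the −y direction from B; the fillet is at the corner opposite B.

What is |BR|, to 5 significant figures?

47.721

B is at the origin; BE is horizontal with |BE| = 25.4 and E on the −x side, so E = (-25.400, 0.0000). B and Q share the same x with |BQ| = 43.5 and Q on the −y side, so Q = (0.0000, -43.500). The virtual corner opposite B is at (-25.400, -43.500). Tangency of A1 to ER means the radius TR is perpendicular to ER and since A1 is tangent to HQ there, TH ⟂ HQ, with radius 3.1, so the center T sits 3.1 in from both sides at T = (-22.300, -40.400). That places the tangent points at R = (-25.400, -40.400) on ER and H = (-22.300, -43.500) on HQ. Then |BR| = |R − B| = 47.721.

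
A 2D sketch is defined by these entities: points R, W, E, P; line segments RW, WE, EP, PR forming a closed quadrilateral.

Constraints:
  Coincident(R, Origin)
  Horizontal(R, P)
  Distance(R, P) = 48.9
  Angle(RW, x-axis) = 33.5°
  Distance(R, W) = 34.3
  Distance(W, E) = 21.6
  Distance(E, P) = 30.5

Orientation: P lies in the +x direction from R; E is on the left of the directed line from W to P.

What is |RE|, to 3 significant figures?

55.9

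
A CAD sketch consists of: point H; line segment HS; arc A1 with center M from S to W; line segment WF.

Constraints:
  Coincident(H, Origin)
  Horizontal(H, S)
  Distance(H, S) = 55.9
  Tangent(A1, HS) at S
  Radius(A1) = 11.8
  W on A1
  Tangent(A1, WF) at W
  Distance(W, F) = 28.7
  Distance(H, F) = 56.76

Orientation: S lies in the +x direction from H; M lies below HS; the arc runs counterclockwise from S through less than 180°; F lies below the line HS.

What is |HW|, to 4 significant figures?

45.41

Checks: |MW| = 11.80 ✓; ∠(MW, WF) = 90.00° ✓; |WF| = 28.70 ✓; |HF| = 56.76 ✓.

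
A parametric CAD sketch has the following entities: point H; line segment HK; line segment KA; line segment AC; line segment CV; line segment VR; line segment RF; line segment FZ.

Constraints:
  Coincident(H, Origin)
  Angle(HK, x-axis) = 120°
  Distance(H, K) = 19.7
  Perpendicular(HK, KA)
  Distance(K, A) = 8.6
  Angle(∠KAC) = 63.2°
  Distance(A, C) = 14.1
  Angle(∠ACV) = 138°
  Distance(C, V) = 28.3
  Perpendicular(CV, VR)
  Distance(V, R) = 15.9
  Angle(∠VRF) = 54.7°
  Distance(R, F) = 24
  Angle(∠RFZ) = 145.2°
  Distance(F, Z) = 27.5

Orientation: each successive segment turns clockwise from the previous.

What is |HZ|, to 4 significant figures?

18.77

∠VRF = 54.7° gives RF at 15.90° from the x-axis; with |RF| = 24.0, F = (-8.658, 1.765). ∠RFZ = 145.2° gives FZ at -18.90° from the x-axis; with |FZ| = 27.5, Z = (17.36, -7.142). Then |HZ| = |Z − H| = 18.77.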